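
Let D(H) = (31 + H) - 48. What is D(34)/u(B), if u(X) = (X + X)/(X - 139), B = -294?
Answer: 7361/588 ≈ 12.519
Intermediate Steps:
D(H) = -17 + H
u(X) = 2*X/(-139 + X) (u(X) = (2*X)/(-139 + X) = 2*X/(-139 + X))
D(34)/u(B) = (-17 + 34)/((2*(-294)/(-139 - 294))) = 17/((2*(-294)/(-433))) = 17/((2*(-294)*(-1/433))) = 17/(588/433) = 17*(433/588) = 7361/588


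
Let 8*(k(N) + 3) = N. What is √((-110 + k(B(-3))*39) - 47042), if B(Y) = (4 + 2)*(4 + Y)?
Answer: I*√188959/2 ≈ 217.35*I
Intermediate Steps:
B(Y) = 24 + 6*Y (B(Y) = 6*(4 + Y) = 24 + 6*Y)
k(N) = -3 + N/8
√((-110 + k(B(-3))*39) - 47042) = √((-110 + (-3 + (24 + 6*(-3))/8)*39) - 47042) = √((-110 + (-3 + (24 - 18)/8)*39) - 47042) = √((-110 + (-3 + (⅛)*6)*39) - 47042) = √((-110 + (-3 + ¾)*39) - 47042) = √((-110 - 9/4*39) - 47042) = √((-110 - 351/4) - 47042) = √(-791/4 - 47042) = √(-188959/4) = I*√188959/2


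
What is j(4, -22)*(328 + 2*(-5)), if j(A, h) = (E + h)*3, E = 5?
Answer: -16218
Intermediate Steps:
j(A, h) = 15 + 3*h (j(A, h) = (5 + h)*3 = 15 + 3*h)
j(4, -22)*(328 + 2*(-5)) = (15 + 3*(-22))*(328 + 2*(-5)) = (15 - 66)*(328 - 10) = -51*318 = -16218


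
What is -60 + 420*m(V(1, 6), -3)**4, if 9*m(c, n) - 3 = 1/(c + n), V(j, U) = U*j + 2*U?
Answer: -1203233732/22143375 ≈ -54.338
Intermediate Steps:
V(j, U) = 2*U + U*j
m(c, n) = 1/3 + 1/(9*(c + n))
-60 + 420*m(V(1, 6), -3)**4 = -60 + 420*((1/9 + (6*(2 + 1))/3 + (1/3)*(-3))/(6*(2 + 1) - 3))**4 = -60 + 420*((1/9 + (6*3)/3 - 1)/(6*3 - 3))**4 = -60 + 420*((1/9 + (1/3)*18 - 1)/(18 - 3))**4 = -60 + 420*((1/9 + 6 - 1)/15)**4 = -60 + 420*((1/15)*(46/9))**4 = -60 + 420*(46/135)**4 = -60 + 420*(4477456/332150625) = -60 + 125368768/22143375 = -1203233732/22143375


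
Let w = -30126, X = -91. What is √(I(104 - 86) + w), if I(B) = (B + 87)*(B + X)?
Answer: 3*I*√4199 ≈ 194.4*I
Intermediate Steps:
I(B) = (-91 + B)*(87 + B) (I(B) = (B + 87)*(B - 91) = (87 + B)*(-91 + B) = (-91 + B)*(87 + B))
√(I(104 - 86) + w) = √((-7917 + (104 - 86)² - 4*(104 - 86)) - 30126) = √((-7917 + 18² - 4*18) - 30126) = √((-7917 + 324 - 72) - 30126) = √(-7665 - 30126) = √(-37791) = 3*I*√4199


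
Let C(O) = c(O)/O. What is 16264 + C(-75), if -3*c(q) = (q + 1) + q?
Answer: 3659251/225 ≈ 16263.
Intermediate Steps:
c(q) = -1/3 - 2*q/3 (c(q) = -((q + 1) + q)/3 = -((1 + q) + q)/3 = -(1 + 2*q)/3 = -1/3 - 2*q/3)
C(O) = (-1/3 - 2*O/3)/O
16264 + C(-75) = 16264 + (1/3)*(-1 - 2*(-75))/(-75) = 16264 + (1/3)*(-1/75)*(-1 + 150) = 16264 + (1/3)*(-1/75)*149 = 16264 - 149/225 = 3659251/225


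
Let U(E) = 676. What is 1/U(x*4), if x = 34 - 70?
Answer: 1/676 ≈ 0.0014793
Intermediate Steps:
x = -36
1/U(x*4) = 1/676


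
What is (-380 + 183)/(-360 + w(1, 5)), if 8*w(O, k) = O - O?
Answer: 197/360 ≈ 0.54722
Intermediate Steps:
w(O, k) = 0 (w(O, k) = (O - O)/8 = (1/8)*0 = 0)
(-380 + 183)/(-360 + w(1, 5)) = (-380 + 183)/(-360 + 0) = -197/(-360) = -197*(-1/360) = 197/360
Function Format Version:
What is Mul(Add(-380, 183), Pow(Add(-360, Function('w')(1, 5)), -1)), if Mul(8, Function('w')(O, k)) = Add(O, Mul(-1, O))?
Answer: Rational(197, 360) ≈ 0.54722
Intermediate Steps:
Function('w')(O, k) = 0 (Function('w')(O, k) = Mul(Rational(1, 8), Add(O, Mul(-1, O))) = Mul(Rational(1, 8), 0) = 0)
Mul(Add(-380, 183), Pow(Add(-360, Function('w')(1, 5)), -1)) = Mul(Add(-380, 183), Pow(Add(-360, 0), -1)) = Mul(-197, Pow(-360, -1)) = Mul(-197, Rational(-1, 360)) = Rational(197, 360)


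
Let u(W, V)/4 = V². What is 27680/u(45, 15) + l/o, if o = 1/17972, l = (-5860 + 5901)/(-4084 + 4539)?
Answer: 6757612/4095 ≈ 1650.2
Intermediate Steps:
u(W, V) = 4*V²
l = 41/455 ≈ 0.090110
o = 1/17972 ≈ 5.5642e-5
27680/u(45, 15) + l/o = 27680/((4*15²)) + 41/(455*(1/17972)) = 27680/((4*225)) + (41/455)*17972 = 27680/900 + 736852/455 = 27680*(1/900) + 736852/455 = 1384/45 + 736852/455 = 6757612/4095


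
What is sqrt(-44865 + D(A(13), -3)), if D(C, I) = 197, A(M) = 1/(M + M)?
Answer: 2*I*sqrt(11167) ≈ 211.35*I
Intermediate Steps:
A(M) = 1/(2*M)
sqrt(-44865 + D(A(13), -3)) = sqrt(-44865 + 197) = sqrt(-44668) = 2*I*sqrt(11167)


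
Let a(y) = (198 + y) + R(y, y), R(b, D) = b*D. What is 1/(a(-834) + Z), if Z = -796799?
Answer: -1/101879 ≈ -9.8156e-6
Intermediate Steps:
R(b, D) = D*b
a(y) = 198 + y + y**2 (a(y) = (198 + y) + y*y = (198 + y) + y**2 = 198 + y + y**2)
1/(a(-834) + Z) = 1/((198 - 834 + (-834)**2) - 796799) = 1/((198 - 834 + 695556) - 796799) = 1/(694920 - 796799) = 1/(-101879) = -1/101879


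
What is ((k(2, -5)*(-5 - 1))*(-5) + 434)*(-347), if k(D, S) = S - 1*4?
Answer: -56908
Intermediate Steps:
k(D, S) = -4 + S (k(D, S) = S - 4 = -4 + S)
((k(2, -5)*(-5 - 1))*(-5) + 434)*(-347) = (((-4 - 5)*(-5 - 1))*(-5) + 434)*(-347) = (-9*(-6)*(-5) + 434)*(-347) = (54*(-5) + 434)*(-347) = (-270 + 434)*(-347) = 164*(-347) = -56908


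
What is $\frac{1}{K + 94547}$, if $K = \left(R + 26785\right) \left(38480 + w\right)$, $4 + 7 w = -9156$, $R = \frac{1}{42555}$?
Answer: $\frac{8511}{8474668772237} \approx 1.0043 \cdot 10^{-9}$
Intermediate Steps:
$R = \frac{1}{42555} \approx 2.3499 \cdot 10^{-5}$
$w = - \frac{9160}{7}$ ($w = - \frac{4}{7} + \frac{1}{7} \left(-9156\right) = - \frac{4}{7} - 1308 = - \frac{9160}{7} \approx -1308.6$)
$K = \frac{8473864082720}{8511}$ ($K = \left(\frac{1}{42555} + 26785\right) \left(38480 - \frac{9160}{7}\right) = \frac{1139835676}{42555} \cdot \frac{260200}{7} = \frac{8473864082720}{8511} \approx 9.9564 \cdot 10^{8}$)
$\frac{1}{K + 94547} = \frac{1}{\frac{8473864082720}{8511} + 94547} = \frac{1}{\frac{8474668772237}{8511}} = \frac{8511}{8474668772237}$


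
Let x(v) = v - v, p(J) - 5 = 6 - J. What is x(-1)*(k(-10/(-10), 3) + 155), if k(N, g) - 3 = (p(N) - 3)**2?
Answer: 0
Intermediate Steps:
p(J) = 11 - J (p(J) = 5 + (6 - J) = 11 - J)
x(v) = 0
k(N, g) = 3 + (8 - N)**2 (k(N, g) = 3 + ((11 - N) - 3)**2 = 3 + (8 - N)**2)
x(-1)*(k(-10/(-10), 3) + 155) = 0*((3 + (-8 - 10/(-10))**2) + 155) = 0*((3 + (-8 - 10*(-1/10))**2) + 155) = 0*((3 + (-8 + 1)**2) + 155) = 0*((3 + (-7)**2) + 155) = 0*((3 + 49) + 155) = 0*(52 + 155) = 0*207 = 0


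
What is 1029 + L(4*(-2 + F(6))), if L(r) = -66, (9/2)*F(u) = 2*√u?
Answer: 963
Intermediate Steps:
F(u) = 4*√u/9 (F(u) = 2*(2*√u)/9 = 4*√u/9)
1029 + L(4*(-2 + F(6))) = 1029 - 66 = 963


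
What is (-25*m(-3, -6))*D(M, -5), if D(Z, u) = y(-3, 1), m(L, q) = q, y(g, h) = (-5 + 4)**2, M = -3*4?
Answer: 150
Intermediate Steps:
M = -12
y(g, h) = 1 (y(g, h) = (-1)**2 = 1)
D(Z, u) = 1
(-25*m(-3, -6))*D(M, -5) = -25*(-6)*1 = 150*1 = 150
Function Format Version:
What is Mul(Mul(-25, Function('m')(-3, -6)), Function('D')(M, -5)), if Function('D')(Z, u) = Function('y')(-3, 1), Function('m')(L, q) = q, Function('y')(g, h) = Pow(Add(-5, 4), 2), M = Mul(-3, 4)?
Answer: 150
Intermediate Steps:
M = -12
Function('y')(g, h) = 1 (Function('y')(g, h) = Pow(-1, 2) = 1)
Function('D')(Z, u) = 1
Mul(Mul(-25, Function('m')(-3, -6)), Function('D')(M, -5)) = Mul(Mul(-25, -6), 1) = Mul(150, 1) = 150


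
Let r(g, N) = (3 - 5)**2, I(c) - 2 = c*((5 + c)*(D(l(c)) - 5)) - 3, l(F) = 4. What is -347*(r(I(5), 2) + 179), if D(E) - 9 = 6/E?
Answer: -63501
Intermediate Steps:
D(E) = 9 + 6/E
I(c) = -1 + c*(55/2 + 11*c/2) (I(c) = 2 + (c*((5 + c)*((9 + 6/4) - 5)) - 3) = 2 + (c*((5 + c)*((9 + 6*(1/4)) - 5)) - 3) = 2 + (c*((5 + c)*((9 + 3/2) - 5)) - 3) = 2 + (c*((5 + c)*(21/2 - 5)) - 3) = 2 + (c*((5 + c)*(11/2)) - 3) = 2 + (c*(55/2 + 11*c/2) - 3) = 2 + (-3 + c*(55/2 + 11*c/2)) = -1 + c*(55/2 + 11*c/2))
r(g, N) = 4 (r(g, N) = (-2)**2 = 4)
-347*(r(I(5), 2) + 179) = -347*(4 + 179) = -347*183 = -63501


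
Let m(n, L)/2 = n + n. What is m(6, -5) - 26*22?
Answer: -548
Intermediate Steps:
m(n, L) = 4*n (m(n, L) = 2*(n + n) = 2*(2*n) = 4*n)
m(6, -5) - 26*22 = 4*6 - 26*22 = 24 - 572 = -548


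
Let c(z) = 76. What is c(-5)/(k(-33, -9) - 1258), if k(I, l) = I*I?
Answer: -76/169 ≈ -0.44970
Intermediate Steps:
k(I, l) = I²
c(-5)/(k(-33, -9) - 1258) = 76/((-33)² - 1258) = 76/(1089 - 1258) = 76/(-169) = 76*(-1/169) = -76/169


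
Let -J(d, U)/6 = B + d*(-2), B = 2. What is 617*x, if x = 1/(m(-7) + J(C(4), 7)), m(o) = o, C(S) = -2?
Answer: -617/43 ≈ -14.349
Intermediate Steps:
J(d, U) = -12 + 12*d (J(d, U) = -6*(2 + d*(-2)) = -6*(2 - 2*d) = -12 + 12*d)
x = -1/43 (x = 1/(-7 + (-12 + 12*(-2))) = 1/(-7 + (-12 - 24)) = 1/(-7 - 36) = 1/(-43) = -1/43 ≈ -0.023256)
617*x = 617*(-1/43) = -617/43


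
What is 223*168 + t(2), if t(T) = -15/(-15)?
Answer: 37465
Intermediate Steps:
t(T) = 1 (t(T) = -15*(-1/15) = 1)
223*168 + t(2) = 223*168 + 1 = 37464 + 1 = 37465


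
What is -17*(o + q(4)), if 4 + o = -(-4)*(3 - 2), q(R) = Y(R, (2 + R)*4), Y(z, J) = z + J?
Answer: -476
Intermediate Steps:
Y(z, J) = J + z
q(R) = 8 + 5*R (q(R) = (2 + R)*4 + R = (8 + 4*R) + R = 8 + 5*R)
o = 0 (o = -4 - (-4)*(3 - 2) = -4 - (-4) = -4 - 1*(-4) = -4 + 4 = 0)
-17*(o + q(4)) = -17*(0 + (8 + 5*4)) = -17*(0 + (8 + 20)) = -17*(0 + 28) = -17*28 = -476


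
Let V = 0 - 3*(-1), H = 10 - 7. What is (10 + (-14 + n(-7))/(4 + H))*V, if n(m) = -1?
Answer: 165/7 ≈ 23.571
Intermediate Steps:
H = 3
V = 3 (V = 0 + 3 = 3)
(10 + (-14 + n(-7))/(4 + H))*V = (10 + (-14 - 1)/(4 + 3))*3 = (10 - 15/7)*3 = (55/7)*3 = 165/7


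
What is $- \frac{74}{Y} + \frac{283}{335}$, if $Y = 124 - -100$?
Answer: $\frac{19301}{37520} \approx 0.51442$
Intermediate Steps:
$Y = 224$ ($Y = 124 + 100 = 224$)
$- \frac{74}{Y} + \frac{283}{335} = - \frac{74}{224} + \frac{283}{335} = \left(-74\right) \frac{1}{224} + 283 \cdot \frac{1}{335} = - \frac{37}{112} + \frac{283}{335} = \frac{19301}{37520}$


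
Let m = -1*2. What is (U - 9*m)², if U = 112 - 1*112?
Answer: 324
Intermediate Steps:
U = 0 (U = 112 - 112 = 0)
m = -2
(U - 9*m)² = (0 - 9*(-2))² = (0 + 18)² = 18² = 324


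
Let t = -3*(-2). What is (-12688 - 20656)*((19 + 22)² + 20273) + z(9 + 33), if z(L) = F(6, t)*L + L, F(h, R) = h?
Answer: -732033882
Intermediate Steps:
t = 6
z(L) = 7*L (z(L) = 6*L + L = 7*L)
(-12688 - 20656)*((19 + 22)² + 20273) + z(9 + 33) = (-12688 - 20656)*((19 + 22)² + 20273) + 7*(9 + 33) = -33344*(41² + 20273) + 7*42 = -33344*(1681 + 20273) + 294 = -33344*21954 + 294 = -732034176 + 294 = -732033882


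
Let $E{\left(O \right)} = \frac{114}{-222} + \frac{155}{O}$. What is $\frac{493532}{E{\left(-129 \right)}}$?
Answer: $- \frac{1177814118}{4093} \approx -2.8776 \cdot 10^{5}$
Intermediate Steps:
$E{\left(O \right)} = - \frac{19}{37} + \frac{155}{O}$ ($E{\left(O \right)} = 114 \left(- \frac{1}{222}\right) + \frac{155}{O} = - \frac{19}{37} + \frac{155}{O}$)
$\frac{493532}{E{\left(-129 \right)}} = \frac{493532}{- \frac{19}{37} + \frac{155}{-129}} = \frac{493532}{- \frac{19}{37} + 155 \left(- \frac{1}{129}\right)} = \frac{493532}{- \frac{19}{37} - \frac{155}{129}} = \frac{493532}{- \frac{8186}{4773}} = 493532 \left(- \frac{4773}{8186}\right) = - \frac{1177814118}{4093}$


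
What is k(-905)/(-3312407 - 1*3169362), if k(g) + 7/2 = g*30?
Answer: 54307/12963538 ≈ 0.0041892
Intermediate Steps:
k(g) = -7/2 + 30*g (k(g) = -7/2 + g*30 = -7/2 + 30*g)
k(-905)/(-3312407 - 1*3169362) = (-7/2 + 30*(-905))/(-3312407 - 1*3169362) = (-7/2 - 27150)/(-3312407 - 3169362) = -54307/2/(-6481769) = -54307/2*(-1/6481769) = 54307/12963538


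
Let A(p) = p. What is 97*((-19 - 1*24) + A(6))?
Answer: -3589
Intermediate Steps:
97*((-19 - 1*24) + A(6)) = 97*((-19 - 1*24) + 6) = 97*((-19 - 24) + 6) = 97*(-43 + 6) = 97*(-37) = -3589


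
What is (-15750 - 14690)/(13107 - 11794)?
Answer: -30440/1313 ≈ -23.184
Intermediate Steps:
(-15750 - 14690)/(13107 - 11794) = -30440/1313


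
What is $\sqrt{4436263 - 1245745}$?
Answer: $57 \sqrt{982} \approx 1786.2$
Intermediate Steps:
$\sqrt{4436263 - 1245745} = \sqrt{3190518} = 57 \sqrt{982}$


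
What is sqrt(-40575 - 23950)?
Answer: 5*I*sqrt(2581) ≈ 254.02*I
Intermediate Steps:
sqrt(-40575 - 23950) = sqrt(-64525) = 5*I*sqrt(2581)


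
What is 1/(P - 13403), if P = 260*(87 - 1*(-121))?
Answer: 1/40677 ≈ 2.4584e-5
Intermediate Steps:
P = 54080 (P = 260*(87 + 121) = 260*208 = 54080)
1/(P - 13403) = 1/(54080 - 13403) = 1/40677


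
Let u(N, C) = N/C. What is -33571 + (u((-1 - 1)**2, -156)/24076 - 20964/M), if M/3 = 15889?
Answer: -500858990991037/14919198996 ≈ -33571.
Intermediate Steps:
M = 47667 (M = 3*15889 = 47667)
-33571 + (u((-1 - 1)**2, -156)/24076 - 20964/M) = -33571 + (((-1 - 1)**2/(-156))/24076 - 20964/47667) = -33571 + (((-2)**2*(-1/156))*(1/24076) - 20964*1/47667) = -33571 + ((4*(-1/156))*(1/24076) - 6988/15889) = -33571 + (-1/39*1/24076 - 6988/15889) = -33571 + (-1/938964 - 6988/15889) = -33571 - 6561496321/14919198996 = -500858990991037/14919198996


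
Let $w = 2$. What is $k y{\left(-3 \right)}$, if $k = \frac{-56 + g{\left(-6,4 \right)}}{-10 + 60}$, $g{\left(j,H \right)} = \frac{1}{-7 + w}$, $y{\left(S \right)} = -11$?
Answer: $\frac{3091}{250} \approx 12.364$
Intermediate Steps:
$g{\left(j,H \right)} = - \frac{1}{5}$ ($g{\left(j,H \right)} = \frac{1}{-7 + 2} = \frac{1}{-5} = - \frac{1}{5}$)
$k = - \frac{281}{250}$ ($k = \frac{-56 - \frac{1}{5}}{-10 + 60} = \frac{1}{50} \left(- \frac{281}{5}\right) = - \frac{281}{250} \approx -1.124$)
$k y{\left(-3 \right)} = \left(- \frac{281}{250}\right) \left(-11\right) = \frac{3091}{250}$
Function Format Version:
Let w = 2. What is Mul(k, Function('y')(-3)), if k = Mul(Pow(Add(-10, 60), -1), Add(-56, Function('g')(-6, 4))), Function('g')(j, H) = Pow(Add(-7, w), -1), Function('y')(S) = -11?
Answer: Rational(3091, 250) ≈ 12.364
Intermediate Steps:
Function('g')(j, H) = Rational(-1, 5) (Function('g')(j, H) = Pow(Add(-7, 2), -1) = Pow(-5, -1) = Rational(-1, 5))
k = Rational(-281, 250) (k = Mul(Pow(Add(-10, 60), -1), Add(-56, Rational(-1, 5))) = Mul(Pow(50, -1), Rational(-281, 5)) = Mul(Rational(1, 50), Rational(-281, 5)) = Rational(-281, 250) ≈ -1.1240)
Mul(k, Function('y')(-3)) = Mul(Rational(-281, 250), -11) = Rational(3091, 250)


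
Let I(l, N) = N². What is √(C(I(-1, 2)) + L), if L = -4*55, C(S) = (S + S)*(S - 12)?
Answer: 2*I*√71 ≈ 16.852*I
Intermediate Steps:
C(S) = 2*S*(-12 + S) (C(S) = (2*S)*(-12 + S) = 2*S*(-12 + S))
L = -220
√(C(I(-1, 2)) + L) = √(2*2²*(-12 + 2²) - 220) = √(2*4*(-12 + 4) - 220) = √(2*4*(-8) - 220) = √(-64 - 220) = √(-284) = 2*I*√71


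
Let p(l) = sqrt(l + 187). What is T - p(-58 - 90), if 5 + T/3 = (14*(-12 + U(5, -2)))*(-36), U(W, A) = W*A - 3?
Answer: 37785 - sqrt(39) ≈ 37779.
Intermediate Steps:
p(l) = sqrt(187 + l)
U(W, A) = -3 + A*W (U(W, A) = A*W - 3 = -3 + A*W)
T = 37785 (T = -15 + 3*((14*(-12 + (-3 - 2*5)))*(-36)) = -15 + 3*((14*(-12 + (-3 - 10)))*(-36)) = -15 + 3*((14*(-12 - 13))*(-36)) = -15 + 3*((14*(-25))*(-36)) = -15 + 3*(-350*(-36)) = -15 + 3*12600 = -15 + 37800 = 37785)
T - p(-58 - 90) = 37785 - sqrt(187 + (-58 - 90)) = 37785 - sqrt(187 - 148) = 37785 - sqrt(39)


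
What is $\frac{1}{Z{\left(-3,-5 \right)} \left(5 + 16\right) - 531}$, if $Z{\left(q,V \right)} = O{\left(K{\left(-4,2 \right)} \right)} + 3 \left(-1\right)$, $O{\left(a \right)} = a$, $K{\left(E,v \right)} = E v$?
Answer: $- \frac{1}{762} \approx -0.0013123$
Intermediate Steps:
$Z{\left(q,V \right)} = -11$ ($Z{\left(q,V \right)} = \left(-4\right) 2 + 3 \left(-1\right) = -8 - 3 = -11$)
$\frac{1}{Z{\left(-3,-5 \right)} \left(5 + 16\right) - 531} = \frac{1}{- 11 \left(5 + 16\right) - 531} = \frac{1}{\left(-11\right) 21 - 531} = \frac{1}{-231 - 531} = \frac{1}{-762} = - \frac{1}{762}$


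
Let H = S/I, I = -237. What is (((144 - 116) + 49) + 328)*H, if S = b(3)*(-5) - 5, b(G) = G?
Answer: 2700/79 ≈ 34.177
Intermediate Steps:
S = -20 (S = 3*(-5) - 5 = -15 - 5 = -20)
H = 20/237 (H = -20/(-237) = -20*(-1/237) = 20/237 ≈ 0.084388)
(((144 - 116) + 49) + 328)*H = (((144 - 116) + 49) + 328)*(20/237) = ((28 + 49) + 328)*(20/237) = (77 + 328)*(20/237) = 405*(20/237) = 2700/79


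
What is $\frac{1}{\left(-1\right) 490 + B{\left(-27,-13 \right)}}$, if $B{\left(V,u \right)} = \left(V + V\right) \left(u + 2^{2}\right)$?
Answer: $- \frac{1}{4} \approx -0.25$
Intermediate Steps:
$B{\left(V,u \right)} = 2 V \left(4 + u\right)$ ($B{\left(V,u \right)} = 2 V \left(u + 4\right) = 2 V \left(4 + u\right)$)
$\frac{1}{\left(-1\right) 490 + B{\left(-27,-13 \right)}} = \frac{1}{\left(-1\right) 490 + 2 \left(-27\right) \left(4 - 13\right)} = \frac{1}{-490 + 2 \left(-27\right) \left(-9\right)} = \frac{1}{-490 + 486} = \frac{1}{-4} = - \frac{1}{4}$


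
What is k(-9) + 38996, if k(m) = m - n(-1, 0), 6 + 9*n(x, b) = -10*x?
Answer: 350879/9 ≈ 38987.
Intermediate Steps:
n(x, b) = -2/3 - 10*x/9 (n(x, b) = -2/3 + (-10*x)/9 = -2/3 - 10*x/9)
k(m) = -4/9 + m (k(m) = m - (-2/3 - 10/9*(-1)) = m - (-2/3 + 10/9) = m - 1*4/9 = m - 4/9 = -4/9 + m)
k(-9) + 38996 = (-4/9 - 9) + 38996 = -85/9 + 38996 = 350879/9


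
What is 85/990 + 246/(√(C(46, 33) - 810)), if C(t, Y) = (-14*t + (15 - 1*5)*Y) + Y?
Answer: 17/198 - 246*I*√1091/1091 ≈ 0.085859 - 7.4477*I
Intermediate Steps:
C(t, Y) = -14*t + 11*Y (C(t, Y) = (-14*t + (15 - 5)*Y) + Y = (-14*t + 10*Y) + Y = -14*t + 11*Y)
85/990 + 246/(√(C(46, 33) - 810)) = 85/990 + 246/(√((-14*46 + 11*33) - 810)) = 85*(1/990) + 246/(√((-644 + 363) - 810)) = 17/198 + 246/(√(-281 - 810)) = 17/198 + 246/(√(-1091)) = 17/198 + 246/((I*√1091)) = 17/198 + 246*(-I*√1091/1091) = 17/198 - 246*I*√1091/1091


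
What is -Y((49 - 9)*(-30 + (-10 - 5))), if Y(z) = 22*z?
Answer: 39600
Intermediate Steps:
-Y((49 - 9)*(-30 + (-10 - 5))) = -22*(49 - 9)*(-30 + (-10 - 5)) = -22*40*(-30 - 15) = -22*40*(-45) = -22*(-1800) = -1*(-39600) = 39600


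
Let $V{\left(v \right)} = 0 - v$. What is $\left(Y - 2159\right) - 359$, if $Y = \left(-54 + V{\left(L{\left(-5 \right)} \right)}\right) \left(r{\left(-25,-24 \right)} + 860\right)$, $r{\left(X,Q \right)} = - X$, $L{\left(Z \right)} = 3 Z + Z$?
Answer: $-32608$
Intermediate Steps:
$L{\left(Z \right)} = 4 Z$
$V{\left(v \right)} = - v$
$Y = -30090$ ($Y = \left(-54 - 4 \left(-5\right)\right) \left(\left(-1\right) \left(-25\right) + 860\right) = \left(-54 - -20\right) \left(25 + 860\right) = \left(-54 + 20\right) 885 = \left(-34\right) 885 = -30090$)
$\left(Y - 2159\right) - 359 = \left(-30090 - 2159\right) - 359 = -32249 - 359 = -32608$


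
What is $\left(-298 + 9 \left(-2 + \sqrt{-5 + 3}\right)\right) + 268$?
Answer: $-48 + 9 i \sqrt{2} \approx -48.0 + 12.728 i$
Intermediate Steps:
$\left(-298 + 9 \left(-2 + \sqrt{-5 + 3}\right)\right) + 268 = \left(-298 + 9 \left(-2 + \sqrt{-2}\right)\right) + 268 = \left(-298 + 9 \left(-2 + i \sqrt{2}\right)\right) + 268 = \left(-298 - \left(18 - 9 i \sqrt{2}\right)\right) + 268 = \left(-316 + 9 i \sqrt{2}\right) + 268 = -48 + 9 i \sqrt{2}$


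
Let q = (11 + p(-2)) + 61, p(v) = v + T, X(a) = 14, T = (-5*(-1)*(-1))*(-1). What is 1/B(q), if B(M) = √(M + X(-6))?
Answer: √89/89 ≈ 0.10600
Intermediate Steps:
T = 5 (T = (5*(-1))*(-1) = -5*(-1) = 5)
p(v) = 5 + v (p(v) = v + 5 = 5 + v)
q = 75 (q = (11 + (5 - 2)) + 61 = (11 + 3) + 61 = 14 + 61 = 75)
B(M) = √(14 + M) (B(M) = √(M + 14) = √(14 + M))
1/B(q) = 1/(√(14 + 75)) = 1/(√89) = √89/89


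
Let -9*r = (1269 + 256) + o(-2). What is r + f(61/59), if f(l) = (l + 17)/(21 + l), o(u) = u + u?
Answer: -54659/325 ≈ -168.18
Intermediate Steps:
o(u) = 2*u
r = -169 (r = -((1269 + 256) + 2*(-2))/9 = -(1525 - 4)/9 = -1/9*1521 = -169)
f(l) = (17 + l)/(21 + l)
r + f(61/59) = -169 + (17 + 61/59)/(21 + 61/59) = -169 + (1064/59)/(1300/59) = -169 + (59/1300)*(1064/59) = -169 + 266/325 = -54659/325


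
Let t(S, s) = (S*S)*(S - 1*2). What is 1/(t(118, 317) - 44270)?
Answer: 1/1570914 ≈ 6.3657e-7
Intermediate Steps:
t(S, s) = S²*(-2 + S) (t(S, s) = S²*(S - 2) = S²*(-2 + S))
1/(t(118, 317) - 44270) = 1/(118²*(-2 + 118) - 44270) = 1/(13924*116 - 44270) = 1/(1615184 - 44270) = 1/1570914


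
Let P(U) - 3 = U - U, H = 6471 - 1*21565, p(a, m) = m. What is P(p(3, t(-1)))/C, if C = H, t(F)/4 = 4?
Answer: -3/15094 ≈ -0.00019875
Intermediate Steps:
t(F) = 16 (t(F) = 4*4 = 16)
H = -15094 (H = 6471 - 21565 = -15094)
P(U) = 3 (P(U) = 3 + (U - U) = 3 + 0 = 3)
C = -15094
P(p(3, t(-1)))/C = 3/(-15094) = 3*(-1/15094) = -3/15094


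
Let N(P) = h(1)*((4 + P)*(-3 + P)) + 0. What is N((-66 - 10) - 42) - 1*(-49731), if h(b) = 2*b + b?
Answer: 91113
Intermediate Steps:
h(b) = 3*b
N(P) = 3*(-3 + P)*(4 + P) (N(P) = (3*1)*((4 + P)*(-3 + P)) + 0 = 3*((-3 + P)*(4 + P)) + 0 = 3*(-3 + P)*(4 + P) + 0 = 3*(-3 + P)*(4 + P))
N((-66 - 10) - 42) - 1*(-49731) = (-36 + 3*((-66 - 10) - 42) + 3*((-66 - 10) - 42)²) - 1*(-49731) = (-36 + 3*(-76 - 42) + 3*(-76 - 42)²) + 49731 = (-36 + 3*(-118) + 3*(-118)²) + 49731 = (-36 - 354 + 3*13924) + 49731 = (-36 - 354 + 41772) + 49731 = 41382 + 49731 = 91113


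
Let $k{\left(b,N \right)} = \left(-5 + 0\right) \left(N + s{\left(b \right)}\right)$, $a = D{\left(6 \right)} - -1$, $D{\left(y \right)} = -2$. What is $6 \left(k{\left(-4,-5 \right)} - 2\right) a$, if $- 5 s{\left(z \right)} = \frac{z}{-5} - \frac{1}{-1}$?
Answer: $- \frac{744}{5} \approx -148.8$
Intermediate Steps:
$s{\left(z \right)} = - \frac{1}{5} + \frac{z}{25}$ ($s{\left(z \right)} = - \frac{\frac{z}{-5} - \frac{1}{-1}}{5} = - \frac{z \left(- \frac{1}{5}\right) - -1}{5} = - \frac{- \frac{z}{5} + 1}{5} = - \frac{1 - \frac{z}{5}}{5} = - \frac{1}{5} + \frac{z}{25}$)
$a = -1$ ($a = -2 - -1 = -2 + 1 = -1$)
$k{\left(b,N \right)} = 1 - 5 N - \frac{b}{5}$ ($k{\left(b,N \right)} = \left(-5 + 0\right) \left(N + \left(- \frac{1}{5} + \frac{b}{25}\right)\right) = - 5 \left(- \frac{1}{5} + N + \frac{b}{25}\right) = 1 - 5 N - \frac{b}{5}$)
$6 \left(k{\left(-4,-5 \right)} - 2\right) a = 6 \left(\left(1 - -25 - - \frac{4}{5}\right) - 2\right) \left(-1\right) = 6 \left(\left(1 + 25 + \frac{4}{5}\right) - 2\right) \left(-1\right) = 6 \left(\frac{134}{5} - 2\right) \left(-1\right) = 6 \cdot \frac{124}{5} \left(-1\right) = \frac{744}{5} \left(-1\right) = - \frac{744}{5}$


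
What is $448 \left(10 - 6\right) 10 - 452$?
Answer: $17468$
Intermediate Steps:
$448 \left(10 - 6\right) 10 - 452 = 448 \cdot 4 \cdot 10 - 452 = 448 \cdot 40 - 452 = 17920 - 452 = 17468$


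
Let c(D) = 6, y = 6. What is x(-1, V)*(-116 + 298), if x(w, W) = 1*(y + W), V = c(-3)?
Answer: 2184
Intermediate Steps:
V = 6
x(w, W) = 6 + W (x(w, W) = 1*(6 + W) = 6 + W)
x(-1, V)*(-116 + 298) = (6 + 6)*(-116 + 298) = 12*182 = 2184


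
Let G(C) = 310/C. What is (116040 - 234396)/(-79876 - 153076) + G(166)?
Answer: 11482777/4833754 ≈ 2.3755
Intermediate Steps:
(116040 - 234396)/(-79876 - 153076) + G(166) = (116040 - 234396)/(-79876 - 153076) + 310/166 = -118356/(-232952) + 310*(1/166) = -118356*(-1/232952) + 155/83 = 29589/58238 + 155/83 = 11482777/4833754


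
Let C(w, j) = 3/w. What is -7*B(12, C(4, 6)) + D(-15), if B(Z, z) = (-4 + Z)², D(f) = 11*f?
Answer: -613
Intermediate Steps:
-7*B(12, C(4, 6)) + D(-15) = -7*(-4 + 12)² + 11*(-15) = -7*8² - 165 = -7*64 - 165 = -448 - 165 = -613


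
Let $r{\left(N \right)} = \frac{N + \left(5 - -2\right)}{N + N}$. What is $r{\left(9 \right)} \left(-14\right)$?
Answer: $- \frac{112}{9} \approx -12.444$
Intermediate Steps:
$r{\left(N \right)} = \frac{7 + N}{2 N}$ ($r{\left(N \right)} = \frac{N + \left(5 + 2\right)}{2 N} = \left(N + 7\right) \frac{1}{2 N} = \left(7 + N\right) \frac{1}{2 N} = \frac{7 + N}{2 N}$)
$r{\left(9 \right)} \left(-14\right) = \frac{7 + 9}{2 \cdot 9} \left(-14\right) = \frac{1}{2} \cdot \frac{1}{9} \cdot 16 \left(-14\right) = \frac{8}{9} \left(-14\right) = - \frac{112}{9}$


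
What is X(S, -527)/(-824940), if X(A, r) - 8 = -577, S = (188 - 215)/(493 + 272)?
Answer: 569/824940 ≈ 0.00068975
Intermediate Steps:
S = -3/85 (S = -27/765 = -27*1/765 = -3/85 ≈ -0.035294)
X(A, r) = -569 (X(A, r) = 8 - 577 = -569)
X(S, -527)/(-824940) = -569/(-824940) = -569*(-1/824940) = 569/824940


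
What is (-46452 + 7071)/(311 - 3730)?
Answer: 39381/3419 ≈ 11.518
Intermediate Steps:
(-46452 + 7071)/(311 - 3730) = -39381/(-3419) = -39381*(-1/3419) = 39381/3419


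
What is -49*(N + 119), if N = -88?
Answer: -1519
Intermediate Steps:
-49*(N + 119) = -49*(-88 + 119) = -49*31 = -1519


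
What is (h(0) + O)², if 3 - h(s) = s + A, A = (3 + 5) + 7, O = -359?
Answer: 137641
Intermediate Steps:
A = 15 (A = 8 + 7 = 15)
h(s) = -12 - s (h(s) = 3 - (s + 15) = 3 - (15 + s) = 3 + (-15 - s) = -12 - s)
(h(0) + O)² = ((-12 - 1*0) - 359)² = ((-12 + 0) - 359)² = (-12 - 359)² = (-371)² = 137641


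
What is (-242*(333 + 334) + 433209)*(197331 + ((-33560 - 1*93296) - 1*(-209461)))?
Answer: 76085205120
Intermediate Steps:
(-242*(333 + 334) + 433209)*(197331 + ((-33560 - 1*93296) - 1*(-209461))) = (-242*667 + 433209)*(197331 + ((-33560 - 93296) + 209461)) = (-161414 + 433209)*(197331 + (-126856 + 209461)) = 271795*(197331 + 82605) = 271795*279936 = 76085205120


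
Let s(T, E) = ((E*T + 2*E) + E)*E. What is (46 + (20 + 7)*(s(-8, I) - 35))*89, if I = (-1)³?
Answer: -92026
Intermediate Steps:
I = -1
s(T, E) = E*(3*E + E*T) (s(T, E) = ((2*E + E*T) + E)*E = (3*E + E*T)*E = E*(3*E + E*T))
(46 + (20 + 7)*(s(-8, I) - 35))*89 = (46 + (20 + 7)*((-1)²*(3 - 8) - 35))*89 = (46 + 27*(1*(-5) - 35))*89 = (46 + 27*(-5 - 35))*89 = (46 + 27*(-40))*89 = (46 - 1080)*89 = -1034*89 = -92026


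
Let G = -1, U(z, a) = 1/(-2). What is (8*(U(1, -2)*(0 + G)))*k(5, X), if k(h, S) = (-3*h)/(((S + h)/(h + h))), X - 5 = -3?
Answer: -600/7 ≈ -85.714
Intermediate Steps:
U(z, a) = -1/2
X = 2 (X = 5 - 3 = 2)
k(h, S) = -6*h**2/(S + h) (k(h, S) = (-3*h)/(((S + h)/((2*h)))) = (-3*h)/(((S + h)*(1/(2*h)))) = (-3*h)/(((S + h)/(2*h))) = (-3*h)*(2*h/(S + h)) = -6*h**2/(S + h))
(8*(U(1, -2)*(0 + G)))*k(5, X) = (8*(-(0 - 1)/2))*(-6*5**2/(2 + 5)) = (8*(-1/2*(-1)))*(-6*25/7) = (8*(1/2))*(-6*25*1/7) = 4*(-150/7) = -600/7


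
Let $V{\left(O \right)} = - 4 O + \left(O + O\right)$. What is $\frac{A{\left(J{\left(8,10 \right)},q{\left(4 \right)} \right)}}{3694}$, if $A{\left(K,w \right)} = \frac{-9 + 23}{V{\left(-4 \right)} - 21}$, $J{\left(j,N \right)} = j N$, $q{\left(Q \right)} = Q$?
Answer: $- \frac{7}{24011} \approx -0.00029153$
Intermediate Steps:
$V{\left(O \right)} = - 2 O$ ($V{\left(O \right)} = - 4 O + 2 O = - 2 O$)
$J{\left(j,N \right)} = N j$
$A{\left(K,w \right)} = - \frac{14}{13}$ ($A{\left(K,w \right)} = \frac{-9 + 23}{\left(-2\right) \left(-4\right) - 21} = \frac{14}{8 - 21} = \frac{14}{-13} = 14 \left(- \frac{1}{13}\right) = - \frac{14}{13}$)
$\frac{A{\left(J{\left(8,10 \right)},q{\left(4 \right)} \right)}}{3694} = - \frac{14}{13 \cdot 3694} = \left(- \frac{14}{13}\right) \frac{1}{3694} = - \frac{7}{24011}$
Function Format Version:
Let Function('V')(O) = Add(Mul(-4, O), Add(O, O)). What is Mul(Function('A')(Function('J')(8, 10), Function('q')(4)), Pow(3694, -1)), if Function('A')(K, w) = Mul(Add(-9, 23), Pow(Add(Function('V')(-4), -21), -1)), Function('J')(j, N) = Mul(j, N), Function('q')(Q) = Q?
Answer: Rational(-7, 24011) ≈ -0.00029153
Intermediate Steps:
Function('V')(O) = Mul(-2, O) (Function('V')(O) = Add(Mul(-4, O), Mul(2, O)) = Mul(-2, O))
Function('J')(j, N) = Mul(N, j)
Function('A')(K, w) = Rational(-14, 13) (Function('A')(K, w) = Mul(Add(-9, 23), Pow(Add(Mul(-2, -4), -21), -1)) = Mul(14, Pow(Add(8, -21), -1)) = Mul(14, Pow(-13, -1)) = Mul(14, Rational(-1, 13)) = Rational(-14, 13))
Mul(Function('A')(Function('J')(8, 10), Function('q')(4)), Pow(3694, -1)) = Mul(Rational(-14, 13), Pow(3694, -1)) = Mul(Rational(-14, 13), Rational(1, 3694)) = Rational(-7, 24011)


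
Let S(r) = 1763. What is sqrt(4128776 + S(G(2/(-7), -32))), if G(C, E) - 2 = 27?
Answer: sqrt(4130539) ≈ 2032.4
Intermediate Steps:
G(C, E) = 29 (G(C, E) = 2 + 27 = 29)
sqrt(4128776 + S(G(2/(-7), -32))) = sqrt(4128776 + 1763) = sqrt(4130539)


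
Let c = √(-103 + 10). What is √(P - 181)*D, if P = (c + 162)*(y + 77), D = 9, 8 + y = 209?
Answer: 9*√(44855 + 278*I*√93) ≈ 1907.0 + 56.938*I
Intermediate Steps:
y = 201 (y = -8 + 209 = 201)
c = I*√93 (c = √(-93) = I*√93 ≈ 9.6436*I)
P = 45036 + 278*I*√93 (P = (I*√93 + 162)*(201 + 77) = (162 + I*√93)*278 = 45036 + 278*I*√93 ≈ 45036.0 + 2680.9*I)
√(P - 181)*D = √((45036 + 278*I*√93) - 181)*9 = √(44855 + 278*I*√93)*9 = 9*√(44855 + 278*I*√93)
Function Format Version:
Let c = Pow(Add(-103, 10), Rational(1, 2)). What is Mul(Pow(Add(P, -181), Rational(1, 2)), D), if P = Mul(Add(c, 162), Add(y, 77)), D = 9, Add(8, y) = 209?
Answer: Mul(9, Pow(Add(44855, Mul(278, I, Pow(93, Rational(1, 2)))), Rational(1, 2))) ≈ Add(1907.0, Mul(56.938, I))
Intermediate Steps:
y = 201 (y = Add(-8, 209) = 201)
c = Mul(I, Pow(93, Rational(1, 2))) (c = Pow(-93, Rational(1, 2)) = Mul(I, Pow(93, Rational(1, 2))) ≈ Mul(9.6436, I))
P = Add(45036, Mul(278, I, Pow(93, Rational(1, 2)))) (P = Mul(Add(Mul(I, Pow(93, Rational(1, 2))), 162), Add(201, 77)) = Mul(Add(162, Mul(I, Pow(93, Rational(1, 2)))), 278) = Add(45036, Mul(278, I, Pow(93, Rational(1, 2)))) ≈ Add(45036., Mul(2680.9, I)))
Mul(Pow(Add(P, -181), Rational(1, 2)), D) = Mul(Pow(Add(Add(45036, Mul(278, I, Pow(93, Rational(1, 2)))), -181), Rational(1, 2)), 9) = Mul(Pow(Add(44855, Mul(278, I, Pow(93, Rational(1, 2)))), Rational(1, 2)), 9) = Mul(9, Pow(Add(44855, Mul(278, I, Pow(93, Rational(1, 2)))), Rational(1, 2)))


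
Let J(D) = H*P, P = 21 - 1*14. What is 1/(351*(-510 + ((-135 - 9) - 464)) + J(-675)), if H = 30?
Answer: -1/392208 ≈ -2.5497e-6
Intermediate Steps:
P = 7 (P = 21 - 14 = 7)
J(D) = 210 (J(D) = 30*7 = 210)
1/(351*(-510 + ((-135 - 9) - 464)) + J(-675)) = 1/(351*(-510 + ((-135 - 9) - 464)) + 210) = 1/(351*(-510 + (-144 - 464)) + 210) = 1/(351*(-510 - 608) + 210) = 1/(351*(-1118) + 210) = 1/(-392418 + 210) = 1/(-392208) = -1/392208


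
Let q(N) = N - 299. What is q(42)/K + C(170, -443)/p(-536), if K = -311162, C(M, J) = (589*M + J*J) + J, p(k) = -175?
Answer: -92083992657/54453350 ≈ -1691.1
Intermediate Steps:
C(M, J) = J + J² + 589*M (C(M, J) = (589*M + J²) + J = (J² + 589*M) + J = J + J² + 589*M)
q(N) = -299 + N
q(42)/K + C(170, -443)/p(-536) = (-299 + 42)/(-311162) + (-443 + (-443)² + 589*170)/(-175) = -257*(-1/311162) + (-443 + 196249 + 100130)*(-1/175) = 257/311162 + 295936*(-1/175) = 257/311162 - 295936/175 = -92083992657/54453350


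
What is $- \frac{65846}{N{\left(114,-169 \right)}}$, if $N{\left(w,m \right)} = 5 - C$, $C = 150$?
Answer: $\frac{65846}{145} \approx 454.11$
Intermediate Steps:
$N{\left(w,m \right)} = -145$ ($N{\left(w,m \right)} = 5 - 150 = -145$)
$- \frac{65846}{N{\left(114,-169 \right)}} = - \frac{65846}{-145} = \left(-65846\right) \left(- \frac{1}{145}\right) = \frac{65846}{145}$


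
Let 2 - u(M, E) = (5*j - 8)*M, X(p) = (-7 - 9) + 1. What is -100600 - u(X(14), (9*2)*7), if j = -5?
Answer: -100107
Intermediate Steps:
X(p) = -15 (X(p) = -16 + 1 = -15)
u(M, E) = 2 + 33*M (u(M, E) = 2 - (5*(-5) - 8)*M = 2 - (-25 - 8)*M = 2 - (-33)*M = 2 + 33*M)
-100600 - u(X(14), (9*2)*7) = -100600 - (2 + 33*(-15)) = -100600 - (2 - 495) = -100600 - 1*(-493) = -100600 + 493 = -100107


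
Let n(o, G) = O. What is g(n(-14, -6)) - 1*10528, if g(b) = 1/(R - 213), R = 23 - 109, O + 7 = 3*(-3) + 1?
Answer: -3147873/299 ≈ -10528.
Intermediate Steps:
O = -15 (O = -7 + (3*(-3) + 1) = -7 + (-9 + 1) = -7 - 8 = -15)
n(o, G) = -15
R = -86
g(b) = -1/299 (g(b) = 1/(-86 - 213) = 1/(-299) = -1/299)
g(n(-14, -6)) - 1*10528 = -1/299 - 1*10528 = -1/299 - 10528 = -3147873/299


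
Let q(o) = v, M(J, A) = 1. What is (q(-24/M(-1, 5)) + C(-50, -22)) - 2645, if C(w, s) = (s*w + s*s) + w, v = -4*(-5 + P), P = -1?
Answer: -1087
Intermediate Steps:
v = 24 (v = -4*(-5 - 1) = -4*(-6) = 24)
q(o) = 24
C(w, s) = w + s² + s*w (C(w, s) = (s*w + s²) + w = (s² + s*w) + w = w + s² + s*w)
(q(-24/M(-1, 5)) + C(-50, -22)) - 2645 = (24 + (-50 + (-22)² - 22*(-50))) - 2645 = (24 + (-50 + 484 + 1100)) - 2645 = (24 + 1534) - 2645 = 1558 - 2645 = -1087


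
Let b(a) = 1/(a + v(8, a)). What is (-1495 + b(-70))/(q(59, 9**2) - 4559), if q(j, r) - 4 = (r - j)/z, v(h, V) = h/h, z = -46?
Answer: 25789/78582 ≈ 0.32818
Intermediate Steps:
v(h, V) = 1
q(j, r) = 4 - r/46 + j/46 (q(j, r) = 4 + (r - j)/(-46) = 4 + (r - j)*(-1/46) = 4 + (-r/46 + j/46) = 4 - r/46 + j/46)
b(a) = 1/(1 + a) (b(a) = 1/(a + 1) = 1/(1 + a))
(-1495 + b(-70))/(q(59, 9**2) - 4559) = (-1495 + 1/(1 - 70))/((4 - 1/46*9**2 + (1/46)*59) - 4559) = (-1495 + 1/(-69))/((4 - 1/46*81 + 59/46) - 4559) = (-1495 - 1/69)/((4 - 81/46 + 59/46) - 4559) = -103156/(69*(81/23 - 4559)) = -103156/(69*(-104776/23)) = -103156/69*(-23/104776) = 25789/78582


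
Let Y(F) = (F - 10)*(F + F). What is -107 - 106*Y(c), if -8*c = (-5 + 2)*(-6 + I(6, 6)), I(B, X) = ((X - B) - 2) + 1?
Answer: -114125/16 ≈ -7132.8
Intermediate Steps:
I(B, X) = -1 + X - B (I(B, X) = (-2 + X - B) + 1 = -1 + X - B)
c = -21/8 (c = -(-5 + 2)*(-6 + (-1 + 6 - 1*6))/8 = -(-3)*(-6 + (-1 + 6 - 6))/8 = -(-3)*(-6 - 1)/8 = -(-3)*(-7)/8 = -⅛*21 = -21/8 ≈ -2.6250)
Y(F) = 2*F*(-10 + F) (Y(F) = (-10 + F)*(2*F) = 2*F*(-10 + F))
-107 - 106*Y(c) = -107 - 212*(-21)*(-10 - 21/8)/8 = -107 - 212*(-21)*(-101)/(8*8) = -107 - 106*2121/32 = -107 - 112413/16 = -114125/16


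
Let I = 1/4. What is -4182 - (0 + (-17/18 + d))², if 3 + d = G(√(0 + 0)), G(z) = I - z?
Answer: -5437561/1296 ≈ -4195.6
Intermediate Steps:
I = ¼ ≈ 0.25000
G(z) = ¼ - z
d = -11/4 (d = -3 + (¼ - √(0 + 0)) = -3 + (¼ - √0) = -3 + (¼ - 1*0) = -3 + (¼ + 0) = -3 + ¼ = -11/4 ≈ -2.7500)
-4182 - (0 + (-17/18 + d))² = -4182 - (0 + (-17/18 - 11/4))² = -4182 - (0 - 133/36)² = -4182 - (-133/36)² = -4182 - 1*17689/1296 = -4182 - 17689/1296 = -5437561/1296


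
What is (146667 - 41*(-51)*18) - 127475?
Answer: 56830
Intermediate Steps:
(146667 - 41*(-51)*18) - 127475 = (146667 + 2091*18) - 127475 = (146667 + 37638) - 127475 = 184305 - 127475 = 56830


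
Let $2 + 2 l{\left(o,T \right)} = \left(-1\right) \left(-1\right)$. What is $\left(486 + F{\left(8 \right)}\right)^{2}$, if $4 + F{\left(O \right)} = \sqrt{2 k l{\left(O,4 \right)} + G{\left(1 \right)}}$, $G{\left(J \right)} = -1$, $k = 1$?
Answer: $\left(482 + i \sqrt{2}\right)^{2} \approx 2.3232 \cdot 10^{5} + 1363.0 i$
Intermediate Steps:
$l{\left(o,T \right)} = - \frac{1}{2}$ ($l{\left(o,T \right)} = -1 + \frac{\left(-1\right) \left(-1\right)}{2} = -1 + \frac{1}{2} \cdot 1 = -1 + \frac{1}{2} = - \frac{1}{2}$)
$F{\left(O \right)} = -4 + i \sqrt{2}$ ($F{\left(O \right)} = -4 + \sqrt{2 \cdot 1 \left(- \frac{1}{2}\right) - 1} = -4 + \sqrt{2 \left(- \frac{1}{2}\right) - 1} = -4 + \sqrt{-1 - 1} = -4 + \sqrt{-2} = -4 + i \sqrt{2}$)
$\left(486 + F{\left(8 \right)}\right)^{2} = \left(486 - \left(4 - i \sqrt{2}\right)\right)^{2} = \left(482 + i \sqrt{2}\right)^{2}$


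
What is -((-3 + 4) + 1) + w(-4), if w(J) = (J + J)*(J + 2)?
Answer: 14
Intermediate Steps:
w(J) = 2*J*(2 + J) (w(J) = (2*J)*(2 + J) = 2*J*(2 + J))
-((-3 + 4) + 1) + w(-4) = -((-3 + 4) + 1) + 2*(-4)*(2 - 4) = -(1 + 1) + 2*(-4)*(-2) = -1*2 + 16 = -2 + 16 = 14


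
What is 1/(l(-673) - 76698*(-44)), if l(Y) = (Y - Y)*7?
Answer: 1/3374712 ≈ 2.9632e-7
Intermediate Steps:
l(Y) = 0 (l(Y) = 0*7 = 0)
1/(l(-673) - 76698*(-44)) = 1/(0 - 76698*(-44)) = 1/(0 + 3374712) = 1/3374712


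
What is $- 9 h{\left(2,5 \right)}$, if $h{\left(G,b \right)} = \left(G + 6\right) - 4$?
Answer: $-36$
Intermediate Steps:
$h{\left(G,b \right)} = 2 + G$ ($h{\left(G,b \right)} = \left(6 + G\right) - 4 = 2 + G$)
$- 9 h{\left(2,5 \right)} = - 9 \left(2 + 2\right) = \left(-9\right) 4 = -36$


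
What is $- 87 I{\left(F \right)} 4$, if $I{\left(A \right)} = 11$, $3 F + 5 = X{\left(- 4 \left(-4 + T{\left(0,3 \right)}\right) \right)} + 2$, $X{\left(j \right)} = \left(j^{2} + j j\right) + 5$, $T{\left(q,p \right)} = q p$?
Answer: $-3828$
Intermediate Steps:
$T{\left(q,p \right)} = p q$
$X{\left(j \right)} = 5 + 2 j^{2}$ ($X{\left(j \right)} = \left(j^{2} + j^{2}\right) + 5 = 2 j^{2} + 5 = 5 + 2 j^{2}$)
$F = \frac{514}{3}$ ($F = - \frac{5}{3} + \frac{\left(5 + 2 \left(- 4 \left(-4 + 3 \cdot 0\right)\right)^{2}\right) + 2}{3} = - \frac{5}{3} + \frac{\left(5 + 2 \left(- 4 \left(-4 + 0\right)\right)^{2}\right) + 2}{3} = - \frac{5}{3} + \frac{\left(5 + 2 \left(\left(-4\right) \left(-4\right)\right)^{2}\right) + 2}{3} = - \frac{5}{3} + \frac{\left(5 + 2 \cdot 16^{2}\right) + 2}{3} = - \frac{5}{3} + \frac{\left(5 + 2 \cdot 256\right) + 2}{3} = - \frac{5}{3} + \frac{\left(5 + 512\right) + 2}{3} = - \frac{5}{3} + \frac{517 + 2}{3} = - \frac{5}{3} + \frac{1}{3} \cdot 519 = - \frac{5}{3} + 173 = \frac{514}{3} \approx 171.33$)
$- 87 I{\left(F \right)} 4 = - 87 \cdot 11 \cdot 4 = \left(-87\right) 44 = -3828$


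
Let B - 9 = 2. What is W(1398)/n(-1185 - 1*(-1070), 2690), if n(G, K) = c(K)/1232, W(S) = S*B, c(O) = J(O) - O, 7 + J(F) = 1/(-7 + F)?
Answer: -25415651184/3618025 ≈ -7024.7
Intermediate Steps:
B = 11 (B = 9 + 2 = 11)
J(F) = -7 + 1/(-7 + F)
c(O) = -O + (50 - 7*O)/(-7 + O) (c(O) = (50 - 7*O)/(-7 + O) - O = -O + (50 - 7*O)/(-7 + O))
W(S) = 11*S (W(S) = S*11 = 11*S)
n(G, K) = (50 - K**2)/(1232*(-7 + K)) (n(G, K) = ((50 - K**2)/(-7 + K))/1232 = ((50 - K**2)/(-7 + K))*(1/1232) = (50 - K**2)/(1232*(-7 + K)))
W(1398)/n(-1185 - 1*(-1070), 2690) = (11*1398)/(((50 - 1*2690**2)/(1232*(-7 + 2690)))) = 15378/(((1/1232)*(50 - 1*7236100)/2683)) = 15378/(((1/1232)*(1/2683)*(50 - 7236100))) = 15378/(((1/1232)*(1/2683)*(-7236050))) = 15378/(-3618025/1652728) = 15378*(-1652728/3618025) = -25415651184/3618025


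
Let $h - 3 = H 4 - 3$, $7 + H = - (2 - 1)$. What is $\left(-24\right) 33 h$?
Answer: $25344$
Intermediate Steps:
$H = -8$ ($H = -7 - \left(2 - 1\right) = -7 - 1 = -8$)
$h = -32$ ($h = 3 - 35 = -32$)
$\left(-24\right) 33 h = \left(-24\right) 33 \left(-32\right) = \left(-792\right) \left(-32\right) = 25344$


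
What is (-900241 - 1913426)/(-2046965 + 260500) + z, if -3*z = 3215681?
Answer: -5744693116664/5359395 ≈ -1.0719e+6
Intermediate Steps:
z = -3215681/3 (z = -⅓*3215681 = -3215681/3 ≈ -1.0719e+6)
(-900241 - 1913426)/(-2046965 + 260500) + z = (-900241 - 1913426)/(-2046965 + 260500) - 3215681/3 = -2813667/(-1786465) - 3215681/3 = -2813667*(-1/1786465) - 3215681/3 = 2813667/1786465 - 3215681/3 = -5744693116664/5359395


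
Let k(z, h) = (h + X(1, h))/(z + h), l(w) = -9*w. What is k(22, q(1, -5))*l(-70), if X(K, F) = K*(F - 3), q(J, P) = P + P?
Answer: -2415/2 ≈ -1207.5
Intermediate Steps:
q(J, P) = 2*P
X(K, F) = K*(-3 + F)
k(z, h) = (-3 + 2*h)/(h + z) (k(z, h) = (h + 1*(-3 + h))/(z + h) = (h + (-3 + h))/(h + z) = (-3 + 2*h)/(h + z))
k(22, q(1, -5))*l(-70) = ((-3 + 2*(2*(-5)))/(2*(-5) + 22))*(-9*(-70)) = ((-3 + 2*(-10))/(-10 + 22))*630 = ((-3 - 20)/12)*630 = ((1/12)*(-23))*630 = -23/12*630 = -2415/2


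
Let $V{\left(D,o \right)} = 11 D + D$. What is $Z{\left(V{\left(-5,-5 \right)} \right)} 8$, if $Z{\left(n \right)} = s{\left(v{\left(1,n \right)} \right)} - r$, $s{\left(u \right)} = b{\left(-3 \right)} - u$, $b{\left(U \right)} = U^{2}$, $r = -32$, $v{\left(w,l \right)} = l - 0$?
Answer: $808$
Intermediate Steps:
$v{\left(w,l \right)} = l$ ($v{\left(w,l \right)} = l + 0 = l$)
$s{\left(u \right)} = 9 - u$ ($s{\left(u \right)} = \left(-3\right)^{2} - u = 9 - u$)
$V{\left(D,o \right)} = 12 D$
$Z{\left(n \right)} = 41 - n$ ($Z{\left(n \right)} = \left(9 - n\right) - -32 = \left(9 - n\right) + 32 = 41 - n$)
$Z{\left(V{\left(-5,-5 \right)} \right)} 8 = \left(41 - 12 \left(-5\right)\right) 8 = \left(41 - -60\right) 8 = \left(41 + 60\right) 8 = 101 \cdot 8 = 808$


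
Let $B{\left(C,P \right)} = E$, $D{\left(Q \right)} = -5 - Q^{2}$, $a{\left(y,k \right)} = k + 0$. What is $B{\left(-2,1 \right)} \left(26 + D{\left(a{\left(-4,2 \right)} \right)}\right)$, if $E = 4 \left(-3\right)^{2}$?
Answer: $612$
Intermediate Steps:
$a{\left(y,k \right)} = k$
$E = 36$ ($E = 4 \cdot 9 = 36$)
$B{\left(C,P \right)} = 36$
$B{\left(-2,1 \right)} \left(26 + D{\left(a{\left(-4,2 \right)} \right)}\right) = 36 \left(26 - 9\right) = 36 \cdot 17 = 612$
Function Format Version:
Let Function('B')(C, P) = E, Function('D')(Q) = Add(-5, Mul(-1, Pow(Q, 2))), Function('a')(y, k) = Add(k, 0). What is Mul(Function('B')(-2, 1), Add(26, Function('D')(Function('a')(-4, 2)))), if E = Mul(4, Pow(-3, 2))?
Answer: 612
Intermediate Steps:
Function('a')(y, k) = k
E = 36 (E = Mul(4, 9) = 36)
Function('B')(C, P) = 36
Mul(Function('B')(-2, 1), Add(26, Function('D')(Function('a')(-4, 2)))) = Mul(36, Add(26, Add(-5, Mul(-1, Pow(2, 2))))) = Mul(36, Add(26, Add(-5, Mul(-1, 4)))) = Mul(36, Add(26, Add(-5, -4))) = Mul(36, Add(26, -9)) = Mul(36, 17) = 612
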